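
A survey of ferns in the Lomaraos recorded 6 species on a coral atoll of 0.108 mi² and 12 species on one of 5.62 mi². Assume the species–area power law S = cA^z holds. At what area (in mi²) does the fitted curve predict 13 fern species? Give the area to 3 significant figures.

8.87 mi²

z = ln(12/6) / ln(5.62/0.108) = 0.6931 / 3.9520 = 0.1754
c = 6 / 0.108^0.1754 = 6 / 0.6768 = 8.865
A = (13/8.865)^(1/0.1754) ⇒ ln A = ln(1.466)/0.1754 = 2.1827
A = e^2.1827 ≈ 8.87 mi²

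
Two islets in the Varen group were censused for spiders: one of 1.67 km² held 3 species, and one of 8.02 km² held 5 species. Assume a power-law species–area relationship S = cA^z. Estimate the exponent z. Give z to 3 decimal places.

0.326

Taking logs: ln S = ln c + z ln A, so z = (ln S₂ − ln S₁)/(ln A₂ − ln A₁).
z = ln(5/3) / ln(8.02/1.67) = ln(1.667) / ln(4.802) = 0.5108 / 1.5691 = 0.3256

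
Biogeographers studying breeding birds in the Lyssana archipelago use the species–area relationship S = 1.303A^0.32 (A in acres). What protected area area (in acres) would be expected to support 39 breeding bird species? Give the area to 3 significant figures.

39 = 1.303 × A^0.32  ⇒  A^0.32 = 39/1.303 = 29.93
ln A = ln(29.93) / 0.32 = 3.3989 / 0.32 = 10.6215
A = e^10.6215 ≈ 41009 acres

41000 acres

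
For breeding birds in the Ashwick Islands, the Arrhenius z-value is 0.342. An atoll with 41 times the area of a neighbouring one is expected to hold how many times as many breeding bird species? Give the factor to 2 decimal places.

S₂/S₁ = (A₂/A₁)^z = 41^0.342
ln(S₂/S₁) = 0.342 × ln 41 = 0.342 × 3.7136 = 1.2700
S₂/S₁ = e^1.2700 ≈ 3.561

3.56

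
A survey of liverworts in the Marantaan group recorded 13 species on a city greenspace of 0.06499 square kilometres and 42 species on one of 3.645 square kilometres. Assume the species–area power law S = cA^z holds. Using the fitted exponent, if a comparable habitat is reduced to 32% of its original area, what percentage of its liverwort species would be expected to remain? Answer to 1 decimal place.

71.8%

z = ln(42/13) / ln(3.645/0.06499) = 1.1727 / 4.0269 = 0.2912
S_new/S_old = (A_new/A_old)^z = 0.32^0.2912 = exp(0.2912 × -1.1394) = 0.7176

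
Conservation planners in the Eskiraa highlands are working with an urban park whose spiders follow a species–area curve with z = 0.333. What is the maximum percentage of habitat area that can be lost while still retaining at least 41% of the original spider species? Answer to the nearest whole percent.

93%

Need (A_new/A_old)^0.333 = 0.41, so A_new/A_old = 0.41^(1/0.333) = 0.41^3.003
ln(A_new/A_old) = ln 0.41 / 0.333 = -0.8916 / 0.333 = -2.6775
A_new/A_old = e^-2.6775 ≈ 0.06874
Fraction that can be lost = 1 − 0.06874 = 0.9313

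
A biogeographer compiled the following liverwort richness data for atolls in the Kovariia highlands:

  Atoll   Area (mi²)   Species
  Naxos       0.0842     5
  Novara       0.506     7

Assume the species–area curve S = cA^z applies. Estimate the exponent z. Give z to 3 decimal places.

0.188

Taking logs: ln S = ln c + z ln A, so z = (ln S₂ − ln S₁)/(ln A₂ − ln A₁).
z = ln(7/5) / ln(0.506/0.0842) = ln(1.4) / ln(6.01) = 0.3365 / 1.7933 = 0.1876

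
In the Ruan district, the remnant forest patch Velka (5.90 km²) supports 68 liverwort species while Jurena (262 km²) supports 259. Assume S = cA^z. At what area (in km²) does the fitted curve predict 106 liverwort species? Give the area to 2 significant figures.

z = ln(259/68) / ln(262/5.9) = 1.3373 / 3.7934 = 0.3525
c = 68 / 5.9^0.3525 = 68 / 1.87 = 36.37
A = (106/36.37)^(1/0.3525) ⇒ ln A = ln(2.914)/0.3525 = 3.0342
A = e^3.0342 ≈ 20.78 km²

21 km²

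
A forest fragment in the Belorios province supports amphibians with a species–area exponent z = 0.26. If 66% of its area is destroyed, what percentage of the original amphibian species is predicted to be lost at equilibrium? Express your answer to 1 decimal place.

S_new/S_old = (A_new/A_old)^z = 0.34^0.26
= exp(0.26 × ln 0.34) = exp(0.26 × -1.0788) = exp(-0.2805) ≈ 0.7554
Fraction lost = 1 − 0.7554 = 0.2446

24.5%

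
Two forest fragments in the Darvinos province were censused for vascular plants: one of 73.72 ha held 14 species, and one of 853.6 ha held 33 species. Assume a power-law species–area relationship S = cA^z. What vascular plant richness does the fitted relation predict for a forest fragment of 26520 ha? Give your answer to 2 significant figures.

110

z = ln(33/14) / ln(853.6/73.72) = 0.8575 / 2.4492 = 0.3501
c = 14 / 73.72^0.3501 = 14 / 4.506 = 3.107
S₃ = 3.107 × 26520^0.3501 = 3.107 × 35.37 ≈ 109.9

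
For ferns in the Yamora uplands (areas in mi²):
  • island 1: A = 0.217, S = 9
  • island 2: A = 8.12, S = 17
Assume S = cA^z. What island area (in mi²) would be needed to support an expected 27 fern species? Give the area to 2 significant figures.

110 mi²

z = ln(17/9) / ln(8.12/0.217) = 0.6360 / 3.6222 = 0.1756
c = 9 / 0.217^0.1756 = 9 / 0.7647 = 11.77
A = (27/11.77)^(1/0.1756) ⇒ ln A = ln(2.294)/0.1756 = 4.7291
A = e^4.7291 ≈ 113.2 mi²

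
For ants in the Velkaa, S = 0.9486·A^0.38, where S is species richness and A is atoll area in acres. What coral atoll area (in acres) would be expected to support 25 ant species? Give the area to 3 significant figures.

5480 acres

25 = 0.9486 × A^0.38  ⇒  A^0.38 = 25/0.9486 = 26.35
ln A = ln(26.35) / 0.38 = 3.2716 / 0.38 = 8.6096
A = e^8.6096 ≈ 5484 acres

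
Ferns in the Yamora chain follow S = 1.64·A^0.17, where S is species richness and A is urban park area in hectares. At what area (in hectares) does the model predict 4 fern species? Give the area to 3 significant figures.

4 = 1.64 × A^0.17  ⇒  A^0.17 = 4/1.64 = 2.439
ln A = ln(2.439) / 0.17 = 0.8916 / 0.17 = 5.2447
A = e^5.2447 ≈ 189.6 hectares

190 hectares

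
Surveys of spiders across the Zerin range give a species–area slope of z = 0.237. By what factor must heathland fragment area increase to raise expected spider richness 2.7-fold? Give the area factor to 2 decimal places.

(A₂/A₁)^0.237 = 2.7, so A₂/A₁ = 2.7^(1/0.237) = 2.7^4.219
ln(A₂/A₁) = ln 2.7 / 0.237 = 0.9933 / 0.237 = 4.1909
A₂/A₁ = e^4.1909 ≈ 66.08

66.08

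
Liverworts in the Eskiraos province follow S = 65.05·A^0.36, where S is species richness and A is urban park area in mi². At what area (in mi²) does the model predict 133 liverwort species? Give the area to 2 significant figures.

7.3 mi²

133 = 65.05 × A^0.36  ⇒  A^0.36 = 133/65.05 = 2.045
ln A = ln(2.045) / 0.36 = 0.7152 / 0.36 = 1.9866
A = e^1.9866 ≈ 7.291 mi²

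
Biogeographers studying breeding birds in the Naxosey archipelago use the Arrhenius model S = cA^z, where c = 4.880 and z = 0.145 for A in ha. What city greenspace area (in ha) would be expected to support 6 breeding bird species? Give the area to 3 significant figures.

4.16 ha

6 = 4.88 × A^0.145  ⇒  A^0.145 = 6/4.88 = 1.23
ln A = ln(1.23) / 0.145 = 0.2066 / 0.145 = 1.4249
A = e^1.4249 ≈ 4.158 ha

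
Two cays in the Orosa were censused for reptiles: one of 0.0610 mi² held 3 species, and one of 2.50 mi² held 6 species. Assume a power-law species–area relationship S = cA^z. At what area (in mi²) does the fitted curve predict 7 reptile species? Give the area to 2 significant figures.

5.7 mi²

z = ln(6/3) / ln(2.5/0.061) = 0.6931 / 3.7132 = 0.1867
c = 3 / 0.061^0.1867 = 3 / 0.5933 = 5.057
A = (7/5.057)^(1/0.1867) ⇒ ln A = ln(1.384)/0.1867 = 1.7421
A = e^1.7421 ≈ 5.709 mi²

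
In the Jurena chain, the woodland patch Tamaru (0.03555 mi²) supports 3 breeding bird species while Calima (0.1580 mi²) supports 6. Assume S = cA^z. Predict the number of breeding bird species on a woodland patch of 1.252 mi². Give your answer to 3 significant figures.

z = ln(6/3) / ln(0.158/0.03555) = 0.6931 / 1.4917 = 0.4647
c = 3 / 0.03555^0.4647 = 3 / 0.2121 = 14.14
S₃ = 14.14 × 1.252^0.4647 = 14.14 × 1.11 ≈ 15.7

15.7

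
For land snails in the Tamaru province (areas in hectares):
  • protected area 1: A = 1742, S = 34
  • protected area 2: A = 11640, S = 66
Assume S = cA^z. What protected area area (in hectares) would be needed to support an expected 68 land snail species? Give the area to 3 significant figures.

12700 hectares

z = ln(66/34) / ln(11640/1742) = 0.6633 / 1.8994 = 0.3492
c = 34 / 1742^0.3492 = 34 / 13.55 = 2.51
A = (68/2.51)^(1/0.3492) ⇒ ln A = ln(27.09)/0.3492 = 9.4477
A = e^9.4477 ≈ 12679 hectares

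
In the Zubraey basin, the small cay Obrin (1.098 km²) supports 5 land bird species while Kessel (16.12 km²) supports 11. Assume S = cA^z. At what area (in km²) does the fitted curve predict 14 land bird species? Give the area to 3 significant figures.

z = ln(11/5) / ln(16.12/1.098) = 0.7885 / 2.6866 = 0.2935
c = 5 / 1.098^0.2935 = 5 / 1.028 = 4.865
A = (14/4.865)^(1/0.2935) ⇒ ln A = ln(2.878)/0.2935 = 3.6018
A = e^3.6018 ≈ 36.66 km²

36.7 km²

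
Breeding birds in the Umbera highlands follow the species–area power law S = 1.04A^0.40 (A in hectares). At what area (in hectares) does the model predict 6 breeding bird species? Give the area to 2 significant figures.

6 = 1.04 × A^0.4  ⇒  A^0.4 = 6/1.04 = 5.769
ln A = ln(5.769) / 0.4 = 1.7525 / 0.4 = 4.3813
A = e^4.3813 ≈ 79.95 hectares

80 hectares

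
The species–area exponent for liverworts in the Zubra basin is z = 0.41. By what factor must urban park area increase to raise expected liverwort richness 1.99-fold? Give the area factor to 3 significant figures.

(A₂/A₁)^0.41 = 1.99, so A₂/A₁ = 1.99^(1/0.41) = 1.99^2.439
ln(A₂/A₁) = ln 1.99 / 0.41 = 0.6881 / 0.41 = 1.6784
A₂/A₁ = e^1.6784 ≈ 5.357

5.36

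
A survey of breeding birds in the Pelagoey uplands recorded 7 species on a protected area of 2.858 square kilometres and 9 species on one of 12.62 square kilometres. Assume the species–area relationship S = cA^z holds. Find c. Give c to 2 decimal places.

z = ln(S₂/S₁) / ln(A₂/A₁) = ln(9/7) / ln(12.62/2.858) = 0.2513 / 1.4852 = 0.1692
c = S₁ / A₁^z = 7 / 2.858^0.1692 = 7 / 1.194 = 5.86

5.86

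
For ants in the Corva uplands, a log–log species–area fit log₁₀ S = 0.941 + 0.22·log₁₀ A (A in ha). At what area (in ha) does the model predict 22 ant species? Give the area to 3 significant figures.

22 = 8.73 × A^0.22  ⇒  A^0.22 = 22/8.73 = 2.52
ln A = ln(2.52) / 0.22 = 0.9243 / 0.22 = 4.2014
A = e^4.2014 ≈ 66.78 ha

66.8 ha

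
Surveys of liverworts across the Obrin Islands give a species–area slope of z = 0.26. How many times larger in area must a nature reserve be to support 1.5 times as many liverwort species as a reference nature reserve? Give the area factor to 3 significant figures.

(A₂/A₁)^0.26 = 1.5, so A₂/A₁ = 1.5^(1/0.26) = 1.5^3.846
ln(A₂/A₁) = ln 1.5 / 0.26 = 0.4055 / 0.26 = 1.5595
A₂/A₁ = e^1.5595 ≈ 4.756

4.76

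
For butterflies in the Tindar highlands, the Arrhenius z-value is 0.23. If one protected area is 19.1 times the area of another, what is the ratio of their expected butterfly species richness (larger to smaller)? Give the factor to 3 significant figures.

S₂/S₁ = (A₂/A₁)^z = 19.1^0.23
ln(S₂/S₁) = 0.23 × ln 19.1 = 0.23 × 2.9497 = 0.6784
S₂/S₁ = e^0.6784 ≈ 1.971

1.97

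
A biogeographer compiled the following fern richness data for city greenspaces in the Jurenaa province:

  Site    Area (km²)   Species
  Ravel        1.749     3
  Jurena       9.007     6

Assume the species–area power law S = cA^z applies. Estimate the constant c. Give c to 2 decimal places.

2.37

z = ln(S₂/S₁) / ln(A₂/A₁) = ln(6/3) / ln(9.007/1.749) = 0.6931 / 1.6390 = 0.4229
c = S₁ / A₁^z = 3 / 1.749^0.4229 = 3 / 1.267 = 2.368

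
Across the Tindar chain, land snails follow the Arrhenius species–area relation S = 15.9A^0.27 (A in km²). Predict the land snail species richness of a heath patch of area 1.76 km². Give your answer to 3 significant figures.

18.5

S = 15.9 × 1.76^0.27 = 15.9 × 1.165 ≈ 18.52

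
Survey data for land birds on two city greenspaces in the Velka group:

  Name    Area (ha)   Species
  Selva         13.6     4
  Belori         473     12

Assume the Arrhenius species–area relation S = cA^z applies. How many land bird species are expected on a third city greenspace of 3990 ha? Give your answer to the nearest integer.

23

z = ln(12/4) / ln(473/13.6) = 1.0986 / 3.5490 = 0.3096
c = 4 / 13.6^0.3096 = 4 / 2.243 = 1.783
S₃ = 1.783 × 3990^0.3096 = 1.783 × 13.02 ≈ 23.22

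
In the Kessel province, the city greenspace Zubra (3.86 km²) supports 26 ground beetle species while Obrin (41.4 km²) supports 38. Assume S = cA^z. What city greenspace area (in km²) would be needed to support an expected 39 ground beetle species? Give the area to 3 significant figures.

z = ln(38/26) / ln(41.4/3.86) = 0.3795 / 2.3726 = 0.1599
c = 26 / 3.86^0.1599 = 26 / 1.241 = 20.95
A = (39/20.95)^(1/0.1599) ⇒ ln A = ln(1.862)/0.1599 = 3.8857
A = e^3.8857 ≈ 48.7 km²

48.7 km²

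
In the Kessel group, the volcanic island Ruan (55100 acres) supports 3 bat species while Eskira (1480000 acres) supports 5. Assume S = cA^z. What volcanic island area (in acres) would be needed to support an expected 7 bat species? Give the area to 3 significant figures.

z = ln(5/3) / ln(1480000/55100) = 0.5108 / 3.2906 = 0.1552
c = 3 / 55100^0.1552 = 3 / 5.445 = 0.551
A = (7/0.551)^(1/0.1552) ⇒ ln A = ln(12.7)/0.1552 = 16.3750
A = e^16.3750 ≈ 12929820 acres

12900000 acres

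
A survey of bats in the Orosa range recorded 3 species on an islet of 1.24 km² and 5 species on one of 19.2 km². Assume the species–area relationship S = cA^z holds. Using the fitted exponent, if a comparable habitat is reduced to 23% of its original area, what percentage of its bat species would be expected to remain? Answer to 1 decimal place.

76.0%

z = ln(5/3) / ln(19.2/1.24) = 0.5108 / 2.7398 = 0.1864
S_new/S_old = (A_new/A_old)^z = 0.23^0.1864 = exp(0.1864 × -1.4697) = 0.7603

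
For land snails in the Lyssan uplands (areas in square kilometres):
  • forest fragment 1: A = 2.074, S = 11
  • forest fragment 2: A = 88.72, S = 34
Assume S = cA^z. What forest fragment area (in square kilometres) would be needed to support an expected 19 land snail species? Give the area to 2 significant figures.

13 square kilometres

z = ln(34/11) / ln(88.72/2.074) = 1.1285 / 3.7560 = 0.3004
c = 11 / 2.074^0.3004 = 11 / 1.245 = 8.835
A = (19/8.835)^(1/0.3004) ⇒ ln A = ln(2.151)/0.3004 = 2.5486
A = e^2.5486 ≈ 12.79 square kilometres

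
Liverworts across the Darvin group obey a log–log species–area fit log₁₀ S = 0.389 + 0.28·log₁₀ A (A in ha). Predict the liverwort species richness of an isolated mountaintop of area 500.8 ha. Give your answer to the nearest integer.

S = 2.449 × 500.8^0.28 = 2.449 × 5.7 ≈ 13.96

14 species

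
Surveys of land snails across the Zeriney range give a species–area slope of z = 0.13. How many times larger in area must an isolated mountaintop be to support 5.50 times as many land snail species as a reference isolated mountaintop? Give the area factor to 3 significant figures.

496000

(A₂/A₁)^0.13 = 5.5, so A₂/A₁ = 5.5^(1/0.13) = 5.5^7.692
ln(A₂/A₁) = ln 5.5 / 0.13 = 1.7047 / 0.13 = 13.1134
A₂/A₁ = e^13.1134 ≈ 495562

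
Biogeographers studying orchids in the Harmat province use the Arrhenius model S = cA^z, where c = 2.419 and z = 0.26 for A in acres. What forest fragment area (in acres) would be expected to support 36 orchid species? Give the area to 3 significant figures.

32400 acres

36 = 2.419 × A^0.26  ⇒  A^0.26 = 36/2.419 = 14.88
ln A = ln(14.88) / 0.26 = 2.7002 / 0.26 = 10.3852
A = e^10.3852 ≈ 32378 acres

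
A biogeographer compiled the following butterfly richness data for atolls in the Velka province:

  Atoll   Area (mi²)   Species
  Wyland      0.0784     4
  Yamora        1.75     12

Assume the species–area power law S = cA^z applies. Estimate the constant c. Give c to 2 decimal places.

9.84

z = ln(S₂/S₁) / ln(A₂/A₁) = ln(12/4) / ln(1.75/0.0784) = 1.0986 / 3.1055 = 0.3538
c = S₁ / A₁^z = 4 / 0.0784^0.3538 = 4 / 0.4063 = 9.845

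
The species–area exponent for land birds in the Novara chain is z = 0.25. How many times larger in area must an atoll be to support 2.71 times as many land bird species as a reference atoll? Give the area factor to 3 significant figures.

53.9

(A₂/A₁)^0.25 = 2.71, so A₂/A₁ = 2.71^(1/0.25) = 2.71^4
ln(A₂/A₁) = ln 2.71 / 0.25 = 0.9969 / 0.25 = 3.9878
A₂/A₁ = e^3.9878 ≈ 53.94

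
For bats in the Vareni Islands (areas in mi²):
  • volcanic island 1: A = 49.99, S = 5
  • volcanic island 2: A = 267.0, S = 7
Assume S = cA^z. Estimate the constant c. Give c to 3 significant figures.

z = ln(S₂/S₁) / ln(A₂/A₁) = ln(7/5) / ln(267/49.99) = 0.3365 / 1.6754 = 0.2008
c = S₁ / A₁^z = 5 / 49.99^0.2008 = 5 / 2.194 = 2.279

2.28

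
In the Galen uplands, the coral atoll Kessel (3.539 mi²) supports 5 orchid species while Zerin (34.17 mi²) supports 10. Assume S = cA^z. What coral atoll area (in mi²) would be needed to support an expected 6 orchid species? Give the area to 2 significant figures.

6.4 mi²

z = ln(10/5) / ln(34.17/3.539) = 0.6931 / 2.2675 = 0.3057
c = 5 / 3.539^0.3057 = 5 / 1.472 = 3.398
A = (6/3.398)^(1/0.3057) ⇒ ln A = ln(1.766)/0.3057 = 1.8603
A = e^1.8603 ≈ 6.426 mi²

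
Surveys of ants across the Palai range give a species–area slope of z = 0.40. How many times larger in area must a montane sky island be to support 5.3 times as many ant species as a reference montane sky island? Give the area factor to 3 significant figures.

(A₂/A₁)^0.4 = 5.3, so A₂/A₁ = 5.3^(1/0.4) = 5.3^2.5
ln(A₂/A₁) = ln 5.3 / 0.4 = 1.6677 / 0.4 = 4.1693
A₂/A₁ = e^4.1693 ≈ 64.67

64.7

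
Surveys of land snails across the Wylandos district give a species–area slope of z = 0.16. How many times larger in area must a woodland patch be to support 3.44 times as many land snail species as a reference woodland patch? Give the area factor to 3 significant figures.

2260

(A₂/A₁)^0.16 = 3.44, so A₂/A₁ = 3.44^(1/0.16) = 3.44^6.25
ln(A₂/A₁) = ln 3.44 / 0.16 = 1.2355 / 0.16 = 7.7217
A₂/A₁ = e^7.7217 ≈ 2257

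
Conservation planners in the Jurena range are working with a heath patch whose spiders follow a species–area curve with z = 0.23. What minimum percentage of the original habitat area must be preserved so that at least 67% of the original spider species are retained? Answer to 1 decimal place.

Need (A_new/A_old)^0.23 = 0.67, so A_new/A_old = 0.67^(1/0.23) = 0.67^4.348
ln(A_new/A_old) = ln 0.67 / 0.23 = -0.4005 / 0.23 = -1.7412
A_new/A_old = e^-1.7412 ≈ 0.1753

17.5%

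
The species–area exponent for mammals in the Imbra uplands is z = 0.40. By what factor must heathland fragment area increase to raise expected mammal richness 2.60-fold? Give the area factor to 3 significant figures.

10.9

(A₂/A₁)^0.4 = 2.6, so A₂/A₁ = 2.6^(1/0.4) = 2.6^2.5
ln(A₂/A₁) = ln 2.6 / 0.4 = 0.9555 / 0.4 = 2.3888
A₂/A₁ = e^2.3888 ≈ 10.9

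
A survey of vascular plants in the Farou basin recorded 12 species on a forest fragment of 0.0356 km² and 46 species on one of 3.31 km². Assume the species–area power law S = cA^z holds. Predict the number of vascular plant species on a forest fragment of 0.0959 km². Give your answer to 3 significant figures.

16.1

z = ln(46/12) / ln(3.31/0.0356) = 1.3437 / 4.5324 = 0.2965
c = 12 / 0.0356^0.2965 = 12 / 0.372 = 32.26
S₃ = 32.26 × 0.0959^0.2965 = 32.26 × 0.499 ≈ 16.1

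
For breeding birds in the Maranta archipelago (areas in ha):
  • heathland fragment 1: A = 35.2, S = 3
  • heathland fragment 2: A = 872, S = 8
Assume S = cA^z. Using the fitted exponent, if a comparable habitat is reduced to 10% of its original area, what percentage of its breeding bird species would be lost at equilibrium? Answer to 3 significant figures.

50.5%

z = ln(8/3) / ln(872/35.2) = 0.9808 / 3.2097 = 0.3056
S_new/S_old = (A_new/A_old)^z = 0.1^0.3056 = exp(0.3056 × -2.3026) = 0.4948
Fraction lost = 1 − 0.4948 = 0.5052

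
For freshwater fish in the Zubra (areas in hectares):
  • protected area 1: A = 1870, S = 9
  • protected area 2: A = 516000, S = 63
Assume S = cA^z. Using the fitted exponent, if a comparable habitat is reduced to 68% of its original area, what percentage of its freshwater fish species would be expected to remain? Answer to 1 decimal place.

z = ln(63/9) / ln(516000/1870) = 1.9459 / 5.6202 = 0.3462
S_new/S_old = (A_new/A_old)^z = 0.68^0.3462 = exp(0.3462 × -0.3857) = 0.875

87.5%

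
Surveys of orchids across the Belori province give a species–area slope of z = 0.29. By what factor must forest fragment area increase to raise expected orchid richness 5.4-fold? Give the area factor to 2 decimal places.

(A₂/A₁)^0.29 = 5.4, so A₂/A₁ = 5.4^(1/0.29) = 5.4^3.448
ln(A₂/A₁) = ln 5.4 / 0.29 = 1.6864 / 0.29 = 5.8152
A₂/A₁ = e^5.8152 ≈ 335.3

335.35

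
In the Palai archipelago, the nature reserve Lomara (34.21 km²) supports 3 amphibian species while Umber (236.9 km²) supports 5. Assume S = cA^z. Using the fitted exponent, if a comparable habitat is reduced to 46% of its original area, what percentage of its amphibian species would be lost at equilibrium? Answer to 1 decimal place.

z = ln(5/3) / ln(236.9/34.21) = 0.5108 / 1.9351 = 0.2640
S_new/S_old = (A_new/A_old)^z = 0.46^0.2640 = exp(0.2640 × -0.7765) = 0.8147
Fraction lost = 1 − 0.8147 = 0.1853

18.5%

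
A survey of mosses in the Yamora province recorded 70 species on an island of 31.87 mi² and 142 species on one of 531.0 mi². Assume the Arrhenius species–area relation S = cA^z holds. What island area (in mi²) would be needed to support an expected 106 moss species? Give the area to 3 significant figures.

z = ln(142/70) / ln(531/31.87) = 0.7073 / 2.8131 = 0.2514
c = 70 / 31.87^0.2514 = 70 / 2.388 = 29.31
A = (106/29.31)^(1/0.2514) ⇒ ln A = ln(3.616)/0.2514 = 5.1119
A = e^5.1119 ≈ 166 mi²

166 mi²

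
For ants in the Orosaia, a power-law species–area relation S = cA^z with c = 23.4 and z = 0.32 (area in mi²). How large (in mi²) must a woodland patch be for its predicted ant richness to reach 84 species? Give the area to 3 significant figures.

54.3 mi²

84 = 23.4 × A^0.32  ⇒  A^0.32 = 84/23.4 = 3.59
ln A = ln(3.59) / 0.32 = 1.2781 / 0.32 = 3.9940
A = e^3.9940 ≈ 54.27 mi²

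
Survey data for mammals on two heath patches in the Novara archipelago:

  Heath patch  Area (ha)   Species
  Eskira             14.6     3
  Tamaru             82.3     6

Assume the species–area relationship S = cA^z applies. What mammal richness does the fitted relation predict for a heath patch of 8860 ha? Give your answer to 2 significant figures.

z = ln(6/3) / ln(82.3/14.6) = 0.6931 / 1.7293 = 0.4008
c = 3 / 14.6^0.4008 = 3 / 2.929 = 1.024
S₃ = 1.024 × 8860^0.4008 = 1.024 × 38.21 ≈ 39.14

39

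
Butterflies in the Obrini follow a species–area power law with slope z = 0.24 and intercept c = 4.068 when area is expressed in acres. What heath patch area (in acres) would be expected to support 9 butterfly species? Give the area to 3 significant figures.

27.3 acres

9 = 4.068 × A^0.24  ⇒  A^0.24 = 9/4.068 = 2.212
ln A = ln(2.212) / 0.24 = 0.7941 / 0.24 = 3.3086
A = e^3.3086 ≈ 27.35 acres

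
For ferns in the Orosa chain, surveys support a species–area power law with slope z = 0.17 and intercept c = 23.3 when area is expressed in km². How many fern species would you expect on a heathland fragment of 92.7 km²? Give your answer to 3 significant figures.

50.3

S = 23.3 × 92.7^0.17 = 23.3 × 2.16 ≈ 50.32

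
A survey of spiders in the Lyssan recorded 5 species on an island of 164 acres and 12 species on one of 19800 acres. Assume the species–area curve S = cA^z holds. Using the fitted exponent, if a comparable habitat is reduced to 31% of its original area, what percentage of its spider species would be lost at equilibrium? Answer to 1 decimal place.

19.3%

z = ln(12/5) / ln(19800/164) = 0.8755 / 4.7936 = 0.1826
S_new/S_old = (A_new/A_old)^z = 0.31^0.1826 = exp(0.1826 × -1.1712) = 0.8074
Fraction lost = 1 − 0.8074 = 0.1926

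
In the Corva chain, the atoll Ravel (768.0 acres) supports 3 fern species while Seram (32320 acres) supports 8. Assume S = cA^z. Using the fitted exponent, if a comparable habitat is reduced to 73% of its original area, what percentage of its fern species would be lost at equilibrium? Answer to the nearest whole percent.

8%

z = ln(8/3) / ln(32320/768) = 0.9808 / 3.7397 = 0.2623
S_new/S_old = (A_new/A_old)^z = 0.73^0.2623 = exp(0.2623 × -0.3147) = 0.9208
Fraction lost = 1 − 0.9208 = 0.07923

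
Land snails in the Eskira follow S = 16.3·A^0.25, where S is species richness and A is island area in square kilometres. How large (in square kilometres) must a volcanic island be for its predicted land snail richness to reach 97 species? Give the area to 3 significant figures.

1250 square kilometres

97 = 16.3 × A^0.25  ⇒  A^0.25 = 97/16.3 = 5.951
ln A = ln(5.951) / 0.25 = 1.7835 / 0.25 = 7.1342
A = e^7.1342 ≈ 1254 square kilometres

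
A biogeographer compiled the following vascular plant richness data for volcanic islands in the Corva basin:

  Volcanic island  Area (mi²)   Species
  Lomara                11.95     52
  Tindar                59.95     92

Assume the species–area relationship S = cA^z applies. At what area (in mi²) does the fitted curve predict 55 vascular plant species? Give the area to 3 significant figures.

14.0 mi²

z = ln(92/52) / ln(59.95/11.95) = 0.5705 / 1.6128 = 0.3538
c = 52 / 11.95^0.3538 = 52 / 2.405 = 21.62
A = (55/21.62)^(1/0.3538) ⇒ ln A = ln(2.544)/0.3538 = 2.6393
A = e^2.6393 ≈ 14 mi²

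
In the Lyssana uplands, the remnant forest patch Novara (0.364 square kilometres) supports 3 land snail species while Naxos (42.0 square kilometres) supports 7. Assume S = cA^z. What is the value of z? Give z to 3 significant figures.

Taking logs: ln S = ln c + z ln A, so z = (ln S₂ − ln S₁)/(ln A₂ − ln A₁).
z = ln(7/3) / ln(42/0.364) = ln(2.333) / ln(115.4) = 0.8473 / 4.7483 = 0.1784

0.178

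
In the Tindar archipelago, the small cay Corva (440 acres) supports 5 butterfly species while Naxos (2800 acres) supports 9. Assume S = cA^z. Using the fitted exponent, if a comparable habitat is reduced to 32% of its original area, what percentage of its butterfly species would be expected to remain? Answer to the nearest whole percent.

z = ln(9/5) / ln(2800/440) = 0.5878 / 1.8506 = 0.3176
S_new/S_old = (A_new/A_old)^z = 0.32^0.3176 = exp(0.3176 × -1.1394) = 0.6963

70%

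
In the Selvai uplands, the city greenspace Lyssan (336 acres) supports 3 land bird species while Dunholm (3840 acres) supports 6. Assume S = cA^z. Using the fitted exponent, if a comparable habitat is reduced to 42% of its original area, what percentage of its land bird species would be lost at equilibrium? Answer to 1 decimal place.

z = ln(6/3) / ln(3840/336) = 0.6931 / 2.4361 = 0.2845
S_new/S_old = (A_new/A_old)^z = 0.42^0.2845 = exp(0.2845 × -0.8675) = 0.7813
Fraction lost = 1 − 0.7813 = 0.2187

21.9%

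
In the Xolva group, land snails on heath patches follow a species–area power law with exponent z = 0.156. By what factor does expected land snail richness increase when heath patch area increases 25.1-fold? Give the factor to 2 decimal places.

S₂/S₁ = (A₂/A₁)^z = 25.1^0.156
ln(S₂/S₁) = 0.156 × ln 25.1 = 0.156 × 3.2229 = 0.5028
S₂/S₁ = e^0.5028 ≈ 1.653

1.65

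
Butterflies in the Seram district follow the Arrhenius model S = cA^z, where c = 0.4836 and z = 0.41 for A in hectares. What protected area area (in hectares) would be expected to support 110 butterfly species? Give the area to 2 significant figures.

560000 hectares

110 = 0.4836 × A^0.41  ⇒  A^0.41 = 110/0.4836 = 227.5
ln A = ln(227.5) / 0.41 = 5.4270 / 0.41 = 13.2365
A = e^13.2365 ≈ 560470 hectares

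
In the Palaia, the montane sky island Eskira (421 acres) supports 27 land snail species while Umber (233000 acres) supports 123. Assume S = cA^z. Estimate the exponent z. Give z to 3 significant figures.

Taking logs: ln S = ln c + z ln A, so z = (ln S₂ − ln S₁)/(ln A₂ − ln A₁).
z = ln(123/27) / ln(233000/421) = ln(4.556) / ln(553.4) = 1.5163 / 6.3162 = 0.2401

0.240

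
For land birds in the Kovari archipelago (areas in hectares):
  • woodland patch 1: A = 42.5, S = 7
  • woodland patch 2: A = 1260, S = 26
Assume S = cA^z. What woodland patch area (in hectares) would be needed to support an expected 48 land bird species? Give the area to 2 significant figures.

6100 hectares

z = ln(26/7) / ln(1260/42.5) = 1.3122 / 3.3894 = 0.3871
c = 7 / 42.5^0.3871 = 7 / 4.27 = 1.639
A = (48/1.639)^(1/0.3871) ⇒ ln A = ln(29.28)/0.3871 = 8.7225
A = e^8.7225 ≈ 6140 hectares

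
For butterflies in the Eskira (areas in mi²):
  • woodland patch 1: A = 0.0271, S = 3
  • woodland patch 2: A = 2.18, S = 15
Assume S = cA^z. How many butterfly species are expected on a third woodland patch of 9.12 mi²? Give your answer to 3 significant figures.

25.4

z = ln(15/3) / ln(2.18/0.0271) = 1.6094 / 4.3875 = 0.3668
c = 3 / 0.0271^0.3668 = 3 / 0.2662 = 11.27
S₃ = 11.27 × 9.12^0.3668 = 11.27 × 2.25 ≈ 25.36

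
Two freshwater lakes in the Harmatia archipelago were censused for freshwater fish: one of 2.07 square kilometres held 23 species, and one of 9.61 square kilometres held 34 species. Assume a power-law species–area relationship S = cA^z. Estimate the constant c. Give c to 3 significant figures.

19.1

z = ln(S₂/S₁) / ln(A₂/A₁) = ln(34/23) / ln(9.61/2.07) = 0.3909 / 1.5353 = 0.2546
c = S₁ / A₁^z = 23 / 2.07^0.2546 = 23 / 1.203 = 19.11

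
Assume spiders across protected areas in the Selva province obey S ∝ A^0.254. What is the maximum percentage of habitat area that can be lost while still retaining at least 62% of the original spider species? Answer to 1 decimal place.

84.8%

Need (A_new/A_old)^0.254 = 0.62, so A_new/A_old = 0.62^(1/0.254) = 0.62^3.937
ln(A_new/A_old) = ln 0.62 / 0.254 = -0.4780 / 0.254 = -1.8820
A_new/A_old = e^-1.8820 ≈ 0.1523
Fraction that can be lost = 1 − 0.1523 = 0.8477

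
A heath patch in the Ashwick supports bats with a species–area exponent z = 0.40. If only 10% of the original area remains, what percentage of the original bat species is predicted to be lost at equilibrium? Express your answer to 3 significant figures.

60.2%

S_new/S_old = (A_new/A_old)^z = 0.1^0.4
= exp(0.4 × ln 0.1) = exp(0.4 × -2.3026) = exp(-0.9210) ≈ 0.3981
Fraction lost = 1 − 0.3981 = 0.6019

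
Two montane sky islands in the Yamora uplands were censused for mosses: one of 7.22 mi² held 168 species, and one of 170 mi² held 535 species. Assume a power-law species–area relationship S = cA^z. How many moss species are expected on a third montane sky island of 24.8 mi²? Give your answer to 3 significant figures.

264

z = ln(535/168) / ln(170/7.22) = 1.1583 / 3.1589 = 0.3667
c = 168 / 7.22^0.3667 = 168 / 2.064 = 81.38
S₃ = 81.38 × 24.8^0.3667 = 81.38 × 3.246 ≈ 264.1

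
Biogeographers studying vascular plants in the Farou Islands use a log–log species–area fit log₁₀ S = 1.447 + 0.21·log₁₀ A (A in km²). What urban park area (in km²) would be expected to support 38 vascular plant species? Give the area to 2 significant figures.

38 = 27.99 × A^0.21  ⇒  A^0.21 = 38/27.99 = 1.358
ln A = ln(1.358) / 0.21 = 0.3057 / 0.21 = 1.4559
A = e^1.4559 ≈ 4.288 km²

4.3 km²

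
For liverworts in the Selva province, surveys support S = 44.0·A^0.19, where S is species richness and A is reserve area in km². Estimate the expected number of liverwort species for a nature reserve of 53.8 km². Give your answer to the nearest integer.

94

S = 44 × 53.8^0.19
ln S = ln 44 + 0.19 × ln 53.8 = 3.7842 + 0.19 × 3.9853 = 4.5414
S = e^4.5414 ≈ 93.82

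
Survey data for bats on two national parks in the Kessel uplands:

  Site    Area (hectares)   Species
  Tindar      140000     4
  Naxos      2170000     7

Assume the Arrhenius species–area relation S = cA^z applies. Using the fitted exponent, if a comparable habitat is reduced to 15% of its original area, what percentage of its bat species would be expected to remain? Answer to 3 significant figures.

z = ln(7/4) / ln(2170000/140000) = 0.5596 / 2.7408 = 0.2042
S_new/S_old = (A_new/A_old)^z = 0.15^0.2042 = exp(0.2042 × -1.8971) = 0.6789

67.9%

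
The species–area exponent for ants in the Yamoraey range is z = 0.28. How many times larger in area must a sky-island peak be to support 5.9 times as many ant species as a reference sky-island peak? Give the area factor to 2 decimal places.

(A₂/A₁)^0.28 = 5.9, so A₂/A₁ = 5.9^(1/0.28) = 5.9^3.571
ln(A₂/A₁) = ln 5.9 / 0.28 = 1.7750 / 0.28 = 6.3391
A₂/A₁ = e^6.3391 ≈ 566.3

566.30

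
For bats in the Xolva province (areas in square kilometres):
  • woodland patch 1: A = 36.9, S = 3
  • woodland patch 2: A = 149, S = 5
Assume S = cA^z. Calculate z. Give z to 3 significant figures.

0.366

Taking logs: ln S = ln c + z ln A, so z = (ln S₂ − ln S₁)/(ln A₂ − ln A₁).
z = ln(5/3) / ln(149/36.9) = ln(1.667) / ln(4.038) = 0.5108 / 1.3957 = 0.3660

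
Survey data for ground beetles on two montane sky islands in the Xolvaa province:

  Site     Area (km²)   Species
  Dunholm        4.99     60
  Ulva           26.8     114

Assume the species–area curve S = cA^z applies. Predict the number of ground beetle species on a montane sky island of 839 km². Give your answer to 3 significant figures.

z = ln(114/60) / ln(26.8/4.99) = 0.6419 / 1.6810 = 0.3818
c = 60 / 4.99^0.3818 = 60 / 1.847 = 32.48
S₃ = 32.48 × 839^0.3818 = 32.48 × 13.07 ≈ 424.6

425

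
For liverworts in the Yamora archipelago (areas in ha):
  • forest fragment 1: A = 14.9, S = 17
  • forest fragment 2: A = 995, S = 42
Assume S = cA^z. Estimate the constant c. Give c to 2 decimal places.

9.50

z = ln(S₂/S₁) / ln(A₂/A₁) = ln(42/17) / ln(995/14.9) = 0.9045 / 4.2014 = 0.2153
c = S₁ / A₁^z = 17 / 14.9^0.2153 = 17 / 1.789 = 9.504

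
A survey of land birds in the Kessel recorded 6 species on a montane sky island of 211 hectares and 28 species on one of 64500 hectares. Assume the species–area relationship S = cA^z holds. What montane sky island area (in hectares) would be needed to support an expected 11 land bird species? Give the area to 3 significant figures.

z = ln(28/6) / ln(64500/211) = 1.5404 / 5.7226 = 0.2692
c = 6 / 211^0.2692 = 6 / 4.223 = 1.421
A = (11/1.421)^(1/0.2692) ⇒ ln A = ln(7.743)/0.2692 = 7.6036
A = e^7.6036 ≈ 2005 hectares

2010 hectares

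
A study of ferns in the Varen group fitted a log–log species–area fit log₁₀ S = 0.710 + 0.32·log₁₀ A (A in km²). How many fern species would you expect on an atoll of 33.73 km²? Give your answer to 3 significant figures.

S = 5.129 × 33.73^0.32 = 5.129 × 3.083 ≈ 15.81

15.8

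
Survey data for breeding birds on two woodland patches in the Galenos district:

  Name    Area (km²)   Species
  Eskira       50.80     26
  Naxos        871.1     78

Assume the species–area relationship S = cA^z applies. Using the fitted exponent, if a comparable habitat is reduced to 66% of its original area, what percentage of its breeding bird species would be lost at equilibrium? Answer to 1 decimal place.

14.8%

z = ln(78/26) / ln(871.1/50.8) = 1.0986 / 2.8419 = 0.3866
S_new/S_old = (A_new/A_old)^z = 0.66^0.3866 = exp(0.3866 × -0.4155) = 0.8516
Fraction lost = 1 − 0.8516 = 0.1484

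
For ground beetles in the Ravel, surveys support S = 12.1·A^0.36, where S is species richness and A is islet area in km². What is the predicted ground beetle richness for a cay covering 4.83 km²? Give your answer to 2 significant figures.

S = 12.1 × 4.83^0.36
ln S = ln 12.1 + 0.36 × ln 4.83 = 2.4932 + 0.36 × 1.5748 = 3.0602
S = e^3.0602 ≈ 21.33

21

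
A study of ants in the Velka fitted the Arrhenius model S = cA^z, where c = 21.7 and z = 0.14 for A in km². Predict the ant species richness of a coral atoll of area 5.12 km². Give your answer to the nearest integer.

27

S = 21.7 × 5.12^0.14 = 21.7 × 1.257 ≈ 27.27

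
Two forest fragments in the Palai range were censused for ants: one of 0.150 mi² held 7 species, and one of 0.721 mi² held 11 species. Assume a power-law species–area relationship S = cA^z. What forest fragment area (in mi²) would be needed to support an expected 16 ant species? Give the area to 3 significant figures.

2.65 mi²

z = ln(11/7) / ln(0.721/0.15) = 0.4520 / 1.5700 = 0.2879
c = 7 / 0.15^0.2879 = 7 / 0.5792 = 12.09
A = (16/12.09)^(1/0.2879) ⇒ ln A = ln(1.324)/0.2879 = 0.9744
A = e^0.9744 ≈ 2.65 mi²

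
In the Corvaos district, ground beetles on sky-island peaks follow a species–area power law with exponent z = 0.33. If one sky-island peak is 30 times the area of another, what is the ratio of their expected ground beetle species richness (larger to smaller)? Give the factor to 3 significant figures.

S₂/S₁ = (A₂/A₁)^z = 30^0.33
ln(S₂/S₁) = 0.33 × ln 30 = 0.33 × 3.4012 = 1.1224
S₂/S₁ = e^1.1224 ≈ 3.072

3.07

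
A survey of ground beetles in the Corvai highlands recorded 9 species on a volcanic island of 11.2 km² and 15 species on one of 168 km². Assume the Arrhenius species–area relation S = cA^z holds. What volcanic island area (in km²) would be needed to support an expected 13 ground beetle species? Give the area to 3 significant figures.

z = ln(15/9) / ln(168/11.2) = 0.5108 / 2.7081 = 0.1886
c = 9 / 11.2^0.1886 = 9 / 1.577 = 5.706
A = (13/5.706)^(1/0.1886) ⇒ ln A = ln(2.278)/0.1886 = 4.3653
A = e^4.3653 ≈ 78.68 km²

78.7 km²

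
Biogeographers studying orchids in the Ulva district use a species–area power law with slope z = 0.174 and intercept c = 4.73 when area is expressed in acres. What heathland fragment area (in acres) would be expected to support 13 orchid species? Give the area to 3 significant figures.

13 = 4.73 × A^0.174  ⇒  A^0.174 = 13/4.73 = 2.748
ln A = ln(2.748) / 0.174 = 1.0110 / 0.174 = 5.8105
A = e^5.8105 ≈ 333.8 acres

334 acres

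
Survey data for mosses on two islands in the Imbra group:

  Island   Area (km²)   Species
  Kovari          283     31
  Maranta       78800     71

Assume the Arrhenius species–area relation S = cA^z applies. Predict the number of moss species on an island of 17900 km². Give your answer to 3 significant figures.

z = ln(71/31) / ln(78800/283) = 0.8287 / 5.6292 = 0.1472
c = 31 / 283^0.1472 = 31 / 2.296 = 13.5
S₃ = 13.5 × 17900^0.1472 = 13.5 × 4.227 ≈ 57.08

57.1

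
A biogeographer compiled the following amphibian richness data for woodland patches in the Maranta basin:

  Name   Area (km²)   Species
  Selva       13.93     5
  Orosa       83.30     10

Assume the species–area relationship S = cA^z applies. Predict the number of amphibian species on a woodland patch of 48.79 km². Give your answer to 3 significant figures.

z = ln(10/5) / ln(83.3/13.93) = 0.6931 / 1.7884 = 0.3876
c = 5 / 13.93^0.3876 = 5 / 2.776 = 1.801
S₃ = 1.801 × 48.79^0.3876 = 1.801 × 4.512 ≈ 8.128

8.13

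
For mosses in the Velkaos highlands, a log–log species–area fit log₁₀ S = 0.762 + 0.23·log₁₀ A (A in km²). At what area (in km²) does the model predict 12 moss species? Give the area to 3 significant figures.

12 = 5.781 × A^0.23  ⇒  A^0.23 = 12/5.781 = 2.076
ln A = ln(2.076) / 0.23 = 0.7303 / 0.23 = 3.1754
A = e^3.1754 ≈ 23.94 km²

23.9 km²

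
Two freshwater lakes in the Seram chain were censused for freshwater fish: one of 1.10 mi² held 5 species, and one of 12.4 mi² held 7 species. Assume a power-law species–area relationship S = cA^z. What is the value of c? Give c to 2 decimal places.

4.93

z = ln(S₂/S₁) / ln(A₂/A₁) = ln(7/5) / ln(12.4/1.1) = 0.3365 / 2.4224 = 0.1389
c = S₁ / A₁^z = 5 / 1.1^0.1389 = 5 / 1.013 = 4.934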